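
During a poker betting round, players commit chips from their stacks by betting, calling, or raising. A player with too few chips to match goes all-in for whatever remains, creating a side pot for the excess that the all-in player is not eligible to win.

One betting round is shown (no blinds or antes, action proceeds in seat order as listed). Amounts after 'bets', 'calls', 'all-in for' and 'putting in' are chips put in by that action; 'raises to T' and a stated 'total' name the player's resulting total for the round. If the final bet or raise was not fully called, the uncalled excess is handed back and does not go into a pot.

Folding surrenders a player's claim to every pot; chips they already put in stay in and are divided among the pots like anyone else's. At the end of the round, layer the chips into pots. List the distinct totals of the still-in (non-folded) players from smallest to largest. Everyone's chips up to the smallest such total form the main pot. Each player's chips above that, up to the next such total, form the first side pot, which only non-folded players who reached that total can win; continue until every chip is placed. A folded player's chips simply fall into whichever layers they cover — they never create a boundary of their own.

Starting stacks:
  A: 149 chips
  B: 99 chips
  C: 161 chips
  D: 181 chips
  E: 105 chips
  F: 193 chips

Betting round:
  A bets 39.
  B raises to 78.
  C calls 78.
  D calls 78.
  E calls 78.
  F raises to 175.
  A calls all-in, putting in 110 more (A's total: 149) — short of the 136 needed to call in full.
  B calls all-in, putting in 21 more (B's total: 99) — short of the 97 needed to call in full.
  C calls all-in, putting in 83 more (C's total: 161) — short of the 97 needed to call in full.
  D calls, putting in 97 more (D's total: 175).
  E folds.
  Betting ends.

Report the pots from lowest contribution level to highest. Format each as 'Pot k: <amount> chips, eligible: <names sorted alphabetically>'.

Contributions: A=149, B=99, C=161, D=175, E=78, F=175
Folded: E
Pot levels (distinct totals of non-folded players): 99, 149, 161, 175
Layer 1-99: A 99 + B 99 + C 99 + D 99 + E 78 + F 99 = 573 chips; eligible A, B, C, D, F
Layer 100-149: 50 each from A, C, D, F = 50*4 = 200 chips; eligible A, C, D, F
Layer 150-161: 12 each from C, D, F = 12*3 = 36 chips; eligible C, D, F
Layer 162-175: 14 each from D, F = 14*2 = 28 chips; eligible D, F

Pot 1: 573 chips, eligible: A, B, C, D, F
Pot 2: 200 chips, eligible: A, C, D, F
Pot 3: 36 chips, eligible: C, D, F
Pot 4: 28 chips, eligible: D, F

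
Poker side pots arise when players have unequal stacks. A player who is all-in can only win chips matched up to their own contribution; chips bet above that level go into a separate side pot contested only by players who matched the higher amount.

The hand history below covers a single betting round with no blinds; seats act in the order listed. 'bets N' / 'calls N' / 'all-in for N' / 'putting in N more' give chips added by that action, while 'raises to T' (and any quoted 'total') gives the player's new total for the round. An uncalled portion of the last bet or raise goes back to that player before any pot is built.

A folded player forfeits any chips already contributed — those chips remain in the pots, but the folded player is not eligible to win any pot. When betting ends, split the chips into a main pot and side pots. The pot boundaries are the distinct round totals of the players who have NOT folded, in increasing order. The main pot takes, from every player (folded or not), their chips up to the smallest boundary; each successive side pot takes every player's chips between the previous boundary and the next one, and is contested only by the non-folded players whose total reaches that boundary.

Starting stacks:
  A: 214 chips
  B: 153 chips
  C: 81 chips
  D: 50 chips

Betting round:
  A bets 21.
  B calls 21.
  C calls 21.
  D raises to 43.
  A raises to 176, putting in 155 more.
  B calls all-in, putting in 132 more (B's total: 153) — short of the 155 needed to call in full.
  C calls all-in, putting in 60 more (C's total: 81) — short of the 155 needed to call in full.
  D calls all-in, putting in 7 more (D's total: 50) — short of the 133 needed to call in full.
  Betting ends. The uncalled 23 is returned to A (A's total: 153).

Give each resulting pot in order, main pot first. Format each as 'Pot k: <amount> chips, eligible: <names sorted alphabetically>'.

Pot 1: 200 chips, eligible: A, B, C, D
Pot 2: 93 chips, eligible: A, B, C
Pot 3: 144 chips, eligible: A, B

Derivation:
Contributions (after 23 returned to A): A=153, B=153, C=81, D=50
Pot levels (distinct totals of non-folded players): 50, 81, 153
Layer 1-50: 50 each from A, B, C, D = 50*4 = 200 chips; eligible A, B, C, D
Layer 51-81: 31 each from A, B, C = 31*3 = 93 chips; eligible A, B, C
Layer 82-153: 72 each from A, B = 72*2 = 144 chips; eligible A, B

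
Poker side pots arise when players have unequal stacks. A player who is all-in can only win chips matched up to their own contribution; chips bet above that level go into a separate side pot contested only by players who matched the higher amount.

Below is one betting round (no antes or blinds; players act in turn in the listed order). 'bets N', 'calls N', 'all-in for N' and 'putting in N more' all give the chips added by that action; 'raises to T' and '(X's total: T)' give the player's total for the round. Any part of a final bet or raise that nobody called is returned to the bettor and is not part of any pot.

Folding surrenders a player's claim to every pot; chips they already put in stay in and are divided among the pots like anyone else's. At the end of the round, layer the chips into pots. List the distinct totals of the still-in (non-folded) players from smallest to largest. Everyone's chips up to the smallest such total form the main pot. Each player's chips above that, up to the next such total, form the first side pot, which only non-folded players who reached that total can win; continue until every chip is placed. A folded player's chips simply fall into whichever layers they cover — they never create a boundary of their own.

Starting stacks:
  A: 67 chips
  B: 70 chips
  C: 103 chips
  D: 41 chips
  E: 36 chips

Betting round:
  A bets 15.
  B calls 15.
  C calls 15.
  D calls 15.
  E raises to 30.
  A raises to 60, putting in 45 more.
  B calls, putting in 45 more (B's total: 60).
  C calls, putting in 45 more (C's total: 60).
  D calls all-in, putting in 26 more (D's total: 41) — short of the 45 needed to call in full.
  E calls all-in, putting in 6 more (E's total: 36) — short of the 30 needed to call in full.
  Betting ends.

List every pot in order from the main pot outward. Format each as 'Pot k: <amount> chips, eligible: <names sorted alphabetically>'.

Pot 1: 180 chips, eligible: A, B, C, D, E
Pot 2: 20 chips, eligible: A, B, C, D
Pot 3: 57 chips, eligible: A, B, C

Derivation:
Contributions: A=60, B=60, C=60, D=41, E=36
Pot levels (distinct totals of non-folded players): 36, 41, 60
Layer 1-36: 36 each from A, B, C, D, E = 36*5 = 180 chips; eligible A, B, C, D, E
Layer 37-41: 5 each from A, B, C, D = 5*4 = 20 chips; eligible A, B, C, D
Layer 42-60: 19 each from A, B, C = 19*3 = 57 chips; eligible A, B, C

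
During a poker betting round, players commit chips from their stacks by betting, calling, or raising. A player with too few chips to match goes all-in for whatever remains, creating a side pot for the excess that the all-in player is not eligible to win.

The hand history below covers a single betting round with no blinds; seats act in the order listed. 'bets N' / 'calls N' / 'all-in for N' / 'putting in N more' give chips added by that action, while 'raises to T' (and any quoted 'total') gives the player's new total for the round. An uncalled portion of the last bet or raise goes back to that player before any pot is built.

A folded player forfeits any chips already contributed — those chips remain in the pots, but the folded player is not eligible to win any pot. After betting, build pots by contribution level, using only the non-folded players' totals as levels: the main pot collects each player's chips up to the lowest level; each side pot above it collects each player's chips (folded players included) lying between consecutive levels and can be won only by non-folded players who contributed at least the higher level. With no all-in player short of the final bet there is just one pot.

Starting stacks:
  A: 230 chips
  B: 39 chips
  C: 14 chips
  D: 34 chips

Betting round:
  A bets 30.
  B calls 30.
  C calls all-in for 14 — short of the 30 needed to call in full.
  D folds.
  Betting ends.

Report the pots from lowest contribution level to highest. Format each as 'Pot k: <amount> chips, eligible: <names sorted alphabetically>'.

Contributions: A=30, B=30, C=14
Folded: D
Pot levels (distinct totals of non-folded players): 14, 30
Layer 1-14: 14 each from A, B, C = 14*3 = 42 chips; eligible A, B, C
Layer 15-30: 16 each from A, B = 16*2 = 32 chips; eligible A, B

Pot 1: 42 chips, eligible: A, B, C
Pot 2: 32 chips, eligible: A, B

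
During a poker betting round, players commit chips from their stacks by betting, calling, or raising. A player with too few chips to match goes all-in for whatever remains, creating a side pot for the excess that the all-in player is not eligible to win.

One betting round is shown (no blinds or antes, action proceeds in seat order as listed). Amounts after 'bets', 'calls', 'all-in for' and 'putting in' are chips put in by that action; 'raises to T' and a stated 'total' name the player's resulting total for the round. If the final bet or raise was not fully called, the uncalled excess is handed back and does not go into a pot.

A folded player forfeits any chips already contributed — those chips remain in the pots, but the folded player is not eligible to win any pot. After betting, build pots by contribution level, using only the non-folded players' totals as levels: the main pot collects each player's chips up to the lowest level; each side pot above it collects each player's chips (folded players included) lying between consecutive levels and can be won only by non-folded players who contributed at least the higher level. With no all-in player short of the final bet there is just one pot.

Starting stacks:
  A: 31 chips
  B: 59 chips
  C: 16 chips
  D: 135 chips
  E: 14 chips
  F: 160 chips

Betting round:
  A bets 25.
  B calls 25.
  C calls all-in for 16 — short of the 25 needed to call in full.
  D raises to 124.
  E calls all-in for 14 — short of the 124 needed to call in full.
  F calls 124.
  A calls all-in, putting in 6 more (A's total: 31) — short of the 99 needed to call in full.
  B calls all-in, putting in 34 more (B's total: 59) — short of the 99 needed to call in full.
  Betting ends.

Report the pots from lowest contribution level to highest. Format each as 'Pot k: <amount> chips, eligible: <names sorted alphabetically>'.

Contributions: A=31, B=59, C=16, D=124, E=14, F=124
Pot levels (distinct totals of non-folded players): 14, 16, 31, 59, 124
Layer 1-14: 14 each from A, B, C, D, E, F = 14*6 = 84 chips; eligible A, B, C, D, E, F
Layer 15-16: 2 each from A, B, C, D, F = 2*5 = 10 chips; eligible A, B, C, D, F
Layer 17-31: 15 each from A, B, D, F = 15*4 = 60 chips; eligible A, B, D, F
Layer 32-59: 28 each from B, D, F = 28*3 = 84 chips; eligible B, D, F
Layer 60-124: 65 each from D, F = 65*2 = 130 chips; eligible D, F

Pot 1: 84 chips, eligible: A, B, C, D, E, F
Pot 2: 10 chips, eligible: A, B, C, D, F
Pot 3: 60 chips, eligible: A, B, D, F
Pot 4: 84 chips, eligible: B, D, F
Pot 5: 130 chips, eligible: D, F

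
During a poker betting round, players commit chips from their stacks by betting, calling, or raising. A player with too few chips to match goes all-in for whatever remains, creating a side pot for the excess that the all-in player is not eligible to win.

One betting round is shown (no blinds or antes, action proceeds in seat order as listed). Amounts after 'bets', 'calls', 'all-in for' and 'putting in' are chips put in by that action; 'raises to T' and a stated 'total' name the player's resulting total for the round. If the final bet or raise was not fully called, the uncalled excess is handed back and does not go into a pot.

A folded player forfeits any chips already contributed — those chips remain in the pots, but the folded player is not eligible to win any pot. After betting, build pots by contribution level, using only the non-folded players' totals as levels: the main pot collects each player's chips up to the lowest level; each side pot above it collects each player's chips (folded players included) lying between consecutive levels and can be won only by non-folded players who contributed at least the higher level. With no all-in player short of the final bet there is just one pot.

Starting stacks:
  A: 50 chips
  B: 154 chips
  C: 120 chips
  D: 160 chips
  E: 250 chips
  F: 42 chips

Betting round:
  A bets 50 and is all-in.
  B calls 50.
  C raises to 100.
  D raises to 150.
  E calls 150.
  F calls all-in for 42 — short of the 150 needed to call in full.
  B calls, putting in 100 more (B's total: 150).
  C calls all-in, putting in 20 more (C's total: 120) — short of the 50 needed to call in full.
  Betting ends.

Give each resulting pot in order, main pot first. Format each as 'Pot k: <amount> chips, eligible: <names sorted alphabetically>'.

Pot 1: 252 chips, eligible: A, B, C, D, E, F
Pot 2: 40 chips, eligible: A, B, C, D, E
Pot 3: 280 chips, eligible: B, C, D, E
Pot 4: 90 chips, eligible: B, D, E

Derivation:
Contributions: A=50, B=150, C=120, D=150, E=150, F=42
Pot levels (distinct totals of non-folded players): 42, 50, 120, 150
Layer 1-42: 42 each from A, B, C, D, E, F = 42*6 = 252 chips; eligible A, B, C, D, E, F
Layer 43-50: 8 each from A, B, C, D, E = 8*5 = 40 chips; eligible A, B, C, D, E
Layer 51-120: 70 each from B, C, D, E = 70*4 = 280 chips; eligible B, C, D, E
Layer 121-150: 30 each from B, D, E = 30*3 = 90 chips; eligible B, D, E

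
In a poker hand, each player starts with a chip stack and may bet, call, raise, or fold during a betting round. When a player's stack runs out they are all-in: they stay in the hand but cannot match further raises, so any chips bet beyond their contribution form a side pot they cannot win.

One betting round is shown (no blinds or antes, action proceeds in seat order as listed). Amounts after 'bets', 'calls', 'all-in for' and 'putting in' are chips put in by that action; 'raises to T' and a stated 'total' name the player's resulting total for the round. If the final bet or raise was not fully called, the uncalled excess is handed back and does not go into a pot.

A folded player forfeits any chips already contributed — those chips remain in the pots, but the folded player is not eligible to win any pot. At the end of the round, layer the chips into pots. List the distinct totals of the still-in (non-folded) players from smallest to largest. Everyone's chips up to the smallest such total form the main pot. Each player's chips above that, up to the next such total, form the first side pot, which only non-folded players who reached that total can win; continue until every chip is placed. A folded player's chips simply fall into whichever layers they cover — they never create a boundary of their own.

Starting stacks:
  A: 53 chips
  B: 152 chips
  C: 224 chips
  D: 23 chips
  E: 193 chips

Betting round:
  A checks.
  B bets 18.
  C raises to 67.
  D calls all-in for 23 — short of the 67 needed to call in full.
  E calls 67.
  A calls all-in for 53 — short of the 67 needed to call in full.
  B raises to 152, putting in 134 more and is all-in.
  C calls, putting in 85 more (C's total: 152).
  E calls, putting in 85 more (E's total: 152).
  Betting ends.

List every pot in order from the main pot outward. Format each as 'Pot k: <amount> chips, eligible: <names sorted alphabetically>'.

Pot 1: 115 chips, eligible: A, B, C, D, E
Pot 2: 120 chips, eligible: A, B, C, E
Pot 3: 297 chips, eligible: B, C, E

Derivation:
Contributions: A=53, B=152, C=152, D=23, E=152
Pot levels (distinct totals of non-folded players): 23, 53, 152
Layer 1-23: 23 each from A, B, C, D, E = 23*5 = 115 chips; eligible A, B, C, D, E
Layer 24-53: 30 each from A, B, C, E = 30*4 = 120 chips; eligible A, B, C, E
Layer 54-152: 99 each from B, C, E = 99*3 = 297 chips; eligible B, C, E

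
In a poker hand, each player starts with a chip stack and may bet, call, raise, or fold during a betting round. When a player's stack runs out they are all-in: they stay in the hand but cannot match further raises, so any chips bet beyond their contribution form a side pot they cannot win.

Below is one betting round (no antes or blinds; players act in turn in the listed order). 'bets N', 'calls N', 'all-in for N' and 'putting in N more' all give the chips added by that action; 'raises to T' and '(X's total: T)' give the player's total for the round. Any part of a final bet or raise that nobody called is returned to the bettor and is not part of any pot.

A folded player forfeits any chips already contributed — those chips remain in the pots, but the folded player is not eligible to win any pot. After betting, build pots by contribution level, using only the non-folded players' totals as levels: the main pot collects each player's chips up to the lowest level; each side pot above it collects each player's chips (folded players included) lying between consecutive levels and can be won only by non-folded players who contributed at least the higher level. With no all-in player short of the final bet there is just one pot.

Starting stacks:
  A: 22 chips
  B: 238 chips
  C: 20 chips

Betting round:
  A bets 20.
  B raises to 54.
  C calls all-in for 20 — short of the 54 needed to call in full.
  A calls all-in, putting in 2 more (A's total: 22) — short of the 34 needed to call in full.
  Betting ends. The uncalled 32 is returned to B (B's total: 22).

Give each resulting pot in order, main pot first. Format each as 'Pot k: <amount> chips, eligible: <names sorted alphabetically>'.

Contributions (after 32 returned to B): A=22, B=22, C=20
Pot levels (distinct totals of non-folded players): 20, 22
Layer 1-20: 20 each from A, B, C = 20*3 = 60 chips; eligible A, B, C
Layer 21-22: 2 each from A, B = 2*2 = 4 chips; eligible A, B

Pot 1: 60 chips, eligible: A, B, C
Pot 2: 4 chips, eligible: A, B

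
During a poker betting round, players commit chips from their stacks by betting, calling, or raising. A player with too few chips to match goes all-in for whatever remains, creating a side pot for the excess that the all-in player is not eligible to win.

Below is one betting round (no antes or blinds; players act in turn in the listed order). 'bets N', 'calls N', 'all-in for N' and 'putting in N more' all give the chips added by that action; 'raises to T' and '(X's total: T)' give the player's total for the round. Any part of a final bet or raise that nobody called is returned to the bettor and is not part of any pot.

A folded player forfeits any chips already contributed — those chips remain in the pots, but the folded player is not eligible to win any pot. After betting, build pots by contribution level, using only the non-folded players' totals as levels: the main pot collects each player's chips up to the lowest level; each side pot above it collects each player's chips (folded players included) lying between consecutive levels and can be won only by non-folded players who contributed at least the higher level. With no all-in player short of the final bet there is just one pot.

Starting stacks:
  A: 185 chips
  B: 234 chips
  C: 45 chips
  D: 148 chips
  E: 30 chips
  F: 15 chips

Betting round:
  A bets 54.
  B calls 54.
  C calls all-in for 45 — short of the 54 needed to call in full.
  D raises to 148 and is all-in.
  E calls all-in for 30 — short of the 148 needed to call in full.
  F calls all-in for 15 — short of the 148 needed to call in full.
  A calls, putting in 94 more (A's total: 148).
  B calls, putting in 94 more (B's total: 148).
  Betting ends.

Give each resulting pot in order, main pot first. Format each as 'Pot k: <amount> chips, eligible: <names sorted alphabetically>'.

Pot 1: 90 chips, eligible: A, B, C, D, E, F
Pot 2: 75 chips, eligible: A, B, C, D, E
Pot 3: 60 chips, eligible: A, B, C, D
Pot 4: 309 chips, eligible: A, B, D

Derivation:
Contributions: A=148, B=148, C=45, D=148, E=30, F=15
Pot levels (distinct totals of non-folded players): 15, 30, 45, 148
Layer 1-15: 15 each from A, B, C, D, E, F = 15*6 = 90 chips; eligible A, B, C, D, E, F
Layer 16-30: 15 each from A, B, C, D, E = 15*5 = 75 chips; eligible A, B, C, D, E
Layer 31-45: 15 each from A, B, C, D = 15*4 = 60 chips; eligible A, B, C, D
Layer 46-148: 103 each from A, B, D = 103*3 = 309 chips; eligible A, B, D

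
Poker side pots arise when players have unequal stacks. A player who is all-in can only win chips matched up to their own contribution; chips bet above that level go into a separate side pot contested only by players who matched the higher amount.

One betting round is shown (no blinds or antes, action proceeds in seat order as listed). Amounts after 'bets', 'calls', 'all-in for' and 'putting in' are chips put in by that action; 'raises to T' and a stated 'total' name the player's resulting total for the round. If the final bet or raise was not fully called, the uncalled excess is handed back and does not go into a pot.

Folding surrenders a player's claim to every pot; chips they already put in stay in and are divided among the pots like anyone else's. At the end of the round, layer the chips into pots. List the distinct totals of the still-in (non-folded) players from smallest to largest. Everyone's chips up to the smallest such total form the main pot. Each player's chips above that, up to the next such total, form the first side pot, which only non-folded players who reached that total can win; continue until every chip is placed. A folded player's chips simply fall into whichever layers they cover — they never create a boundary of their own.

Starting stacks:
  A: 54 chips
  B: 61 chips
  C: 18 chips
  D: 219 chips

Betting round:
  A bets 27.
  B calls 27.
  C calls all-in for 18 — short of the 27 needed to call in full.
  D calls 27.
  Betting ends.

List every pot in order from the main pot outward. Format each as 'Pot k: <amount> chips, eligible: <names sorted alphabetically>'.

Pot 1: 72 chips, eligible: A, B, C, D
Pot 2: 27 chips, eligible: A, B, D

Derivation:
Contributions: A=27, B=27, C=18, D=27
Pot levels (distinct totals of non-folded players): 18, 27
Layer 1-18: 18 each from A, B, C, D = 18*4 = 72 chips; eligible A, B, C, D
Layer 19-27: 9 each from A, B, D = 9*3 = 27 chips; eligible A, B, D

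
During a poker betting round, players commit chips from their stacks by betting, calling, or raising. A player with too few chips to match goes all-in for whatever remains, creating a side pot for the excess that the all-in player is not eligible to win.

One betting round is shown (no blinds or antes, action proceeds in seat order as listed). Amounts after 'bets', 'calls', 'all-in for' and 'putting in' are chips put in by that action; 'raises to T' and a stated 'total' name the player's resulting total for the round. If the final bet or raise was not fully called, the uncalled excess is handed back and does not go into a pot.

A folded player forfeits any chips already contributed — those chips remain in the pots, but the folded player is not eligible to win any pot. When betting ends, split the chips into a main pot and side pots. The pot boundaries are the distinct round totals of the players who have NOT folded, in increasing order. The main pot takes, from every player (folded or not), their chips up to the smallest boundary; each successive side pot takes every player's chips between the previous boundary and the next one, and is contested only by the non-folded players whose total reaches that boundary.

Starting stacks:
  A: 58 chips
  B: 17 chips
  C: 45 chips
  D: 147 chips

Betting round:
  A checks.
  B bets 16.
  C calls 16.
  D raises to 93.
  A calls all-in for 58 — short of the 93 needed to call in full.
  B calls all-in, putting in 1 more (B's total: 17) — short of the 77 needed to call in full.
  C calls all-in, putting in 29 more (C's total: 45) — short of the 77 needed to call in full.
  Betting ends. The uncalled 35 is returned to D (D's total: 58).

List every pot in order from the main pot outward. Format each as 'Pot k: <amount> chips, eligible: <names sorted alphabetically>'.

Contributions (after 35 returned to D): A=58, B=17, C=45, D=58
Pot levels (distinct totals of non-folded players): 17, 45, 58
Layer 1-17: 17 each from A, B, C, D = 17*4 = 68 chips; eligible A, B, C, D
Layer 18-45: 28 each from A, C, D = 28*3 = 84 chips; eligible A, C, D
Layer 46-58: 13 each from A, D = 13*2 = 26 chips; eligible A, D

Pot 1: 68 chips, eligible: A, B, C, D
Pot 2: 84 chips, eligible: A, C, D
Pot 3: 26 chips, eligible: A, D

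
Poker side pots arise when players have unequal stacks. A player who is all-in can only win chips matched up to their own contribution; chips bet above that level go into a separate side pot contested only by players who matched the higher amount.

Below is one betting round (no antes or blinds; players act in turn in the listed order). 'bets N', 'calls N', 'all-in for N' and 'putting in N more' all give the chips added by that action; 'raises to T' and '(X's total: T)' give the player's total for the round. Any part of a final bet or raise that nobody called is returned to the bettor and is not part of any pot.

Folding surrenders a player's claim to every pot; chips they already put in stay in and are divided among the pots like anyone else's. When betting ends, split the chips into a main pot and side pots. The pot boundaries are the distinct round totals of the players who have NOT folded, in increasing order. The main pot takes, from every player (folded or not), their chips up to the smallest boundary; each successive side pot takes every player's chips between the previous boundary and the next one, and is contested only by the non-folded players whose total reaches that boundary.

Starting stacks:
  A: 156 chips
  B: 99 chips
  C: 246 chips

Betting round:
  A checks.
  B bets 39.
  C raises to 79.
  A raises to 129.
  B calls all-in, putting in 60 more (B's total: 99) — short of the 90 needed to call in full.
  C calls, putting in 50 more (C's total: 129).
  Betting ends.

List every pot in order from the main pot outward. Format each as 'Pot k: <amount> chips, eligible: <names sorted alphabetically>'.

Pot 1: 297 chips, eligible: A, B, C
Pot 2: 60 chips, eligible: A, C

Derivation:
Contributions: A=129, B=99, C=129
Pot levels (distinct totals of non-folded players): 99, 129
Layer 1-99: 99 each from A, B, C = 99*3 = 297 chips; eligible A, B, C
Layer 100-129: 30 each from A, C = 30*2 = 60 chips; eligible A, C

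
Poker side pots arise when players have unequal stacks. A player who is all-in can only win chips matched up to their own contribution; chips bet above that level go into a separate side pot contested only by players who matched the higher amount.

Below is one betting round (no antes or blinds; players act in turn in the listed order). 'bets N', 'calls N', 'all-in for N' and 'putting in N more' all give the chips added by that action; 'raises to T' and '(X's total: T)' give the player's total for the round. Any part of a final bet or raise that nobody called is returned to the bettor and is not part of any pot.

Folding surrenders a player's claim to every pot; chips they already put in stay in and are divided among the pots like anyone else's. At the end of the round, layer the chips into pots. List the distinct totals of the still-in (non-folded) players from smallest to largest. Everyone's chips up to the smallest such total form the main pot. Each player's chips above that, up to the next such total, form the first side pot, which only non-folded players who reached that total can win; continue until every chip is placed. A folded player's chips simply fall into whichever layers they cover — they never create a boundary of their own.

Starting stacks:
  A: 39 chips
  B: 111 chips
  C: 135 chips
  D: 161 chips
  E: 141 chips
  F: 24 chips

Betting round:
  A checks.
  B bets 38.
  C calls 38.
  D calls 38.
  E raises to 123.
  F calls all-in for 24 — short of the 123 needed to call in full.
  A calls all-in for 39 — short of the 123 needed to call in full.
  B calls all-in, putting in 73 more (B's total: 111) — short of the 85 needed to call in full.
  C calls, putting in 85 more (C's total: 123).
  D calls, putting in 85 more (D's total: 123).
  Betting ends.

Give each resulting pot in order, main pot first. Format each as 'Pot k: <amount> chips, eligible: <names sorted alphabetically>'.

Pot 1: 144 chips, eligible: A, B, C, D, E, F
Pot 2: 75 chips, eligible: A, B, C, D, E
Pot 3: 288 chips, eligible: B, C, D, E
Pot 4: 36 chips, eligible: C, D, E

Derivation:
Contributions: A=39, B=111, C=123, D=123, E=123, F=24
Pot levels (distinct totals of non-folded players): 24, 39, 111, 123
Layer 1-24: 24 each from A, B, C, D, E, F = 24*6 = 144 chips; eligible A, B, C, D, E, F
Layer 25-39: 15 each from A, B, C, D, E = 15*5 = 75 chips; eligible A, B, C, D, E
Layer 40-111: 72 each from B, C, D, E = 72*4 = 288 chips; eligible B, C, D, E
Layer 112-123: 12 each from C, D, E = 12*3 = 36 chips; eligible C, D, E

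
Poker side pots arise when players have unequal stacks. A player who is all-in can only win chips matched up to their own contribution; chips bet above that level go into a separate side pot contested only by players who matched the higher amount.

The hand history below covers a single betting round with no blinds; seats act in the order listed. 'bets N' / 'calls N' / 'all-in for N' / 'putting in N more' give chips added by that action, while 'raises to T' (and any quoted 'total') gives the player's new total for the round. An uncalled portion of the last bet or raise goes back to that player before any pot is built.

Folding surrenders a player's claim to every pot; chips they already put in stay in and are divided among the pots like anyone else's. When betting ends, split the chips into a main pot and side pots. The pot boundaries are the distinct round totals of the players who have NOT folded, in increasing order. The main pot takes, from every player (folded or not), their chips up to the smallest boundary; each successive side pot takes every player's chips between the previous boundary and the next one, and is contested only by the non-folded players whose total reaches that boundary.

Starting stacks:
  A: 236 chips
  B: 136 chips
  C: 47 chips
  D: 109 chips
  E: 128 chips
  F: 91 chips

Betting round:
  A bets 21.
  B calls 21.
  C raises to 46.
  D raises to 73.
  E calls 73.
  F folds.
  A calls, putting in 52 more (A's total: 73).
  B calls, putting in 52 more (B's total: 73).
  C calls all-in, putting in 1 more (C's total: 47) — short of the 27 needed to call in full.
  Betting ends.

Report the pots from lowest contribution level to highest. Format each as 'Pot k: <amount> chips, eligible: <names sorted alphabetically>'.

Pot 1: 235 chips, eligible: A, B, C, D, E
Pot 2: 104 chips, eligible: A, B, D, E

Derivation:
Contributions: A=73, B=73, C=47, D=73, E=73
Folded: F
Pot levels (distinct totals of non-folded players): 47, 73
Layer 1-47: 47 each from A, B, C, D, E = 47*5 = 235 chips; eligible A, B, C, D, E
Layer 48-73: 26 each from A, B, D, E = 26*4 = 104 chips; eligible A, B, D, E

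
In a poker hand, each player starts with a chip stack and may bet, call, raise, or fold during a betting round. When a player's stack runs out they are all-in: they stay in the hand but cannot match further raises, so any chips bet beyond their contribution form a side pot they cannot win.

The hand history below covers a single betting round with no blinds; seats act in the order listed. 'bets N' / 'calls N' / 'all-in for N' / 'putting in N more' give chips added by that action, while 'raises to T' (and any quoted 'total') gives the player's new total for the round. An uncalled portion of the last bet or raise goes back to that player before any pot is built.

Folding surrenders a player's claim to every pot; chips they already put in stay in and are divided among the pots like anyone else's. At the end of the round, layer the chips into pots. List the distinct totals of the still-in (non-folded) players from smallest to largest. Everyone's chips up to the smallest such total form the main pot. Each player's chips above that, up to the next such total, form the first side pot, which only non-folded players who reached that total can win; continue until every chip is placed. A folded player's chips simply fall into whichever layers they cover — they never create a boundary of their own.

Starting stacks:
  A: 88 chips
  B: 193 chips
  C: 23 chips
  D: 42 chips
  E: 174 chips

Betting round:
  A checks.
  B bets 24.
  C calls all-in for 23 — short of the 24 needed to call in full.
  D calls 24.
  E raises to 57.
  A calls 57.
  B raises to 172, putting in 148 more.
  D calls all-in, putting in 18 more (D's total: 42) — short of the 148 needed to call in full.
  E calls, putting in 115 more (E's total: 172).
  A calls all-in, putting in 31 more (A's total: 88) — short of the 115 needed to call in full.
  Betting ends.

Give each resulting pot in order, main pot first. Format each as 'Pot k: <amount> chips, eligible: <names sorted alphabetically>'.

Pot 1: 115 chips, eligible: A, B, C, D, E
Pot 2: 76 chips, eligible: A, B, D, E
Pot 3: 138 chips, eligible: A, B, E
Pot 4: 168 chips, eligible: B, E

Derivation:
Contributions: A=88, B=172, C=23, D=42, E=172
Pot levels (distinct totals of non-folded players): 23, 42, 88, 172
Layer 1-23: 23 each from A, B, C, D, E = 23*5 = 115 chips; eligible A, B, C, D, E
Layer 24-42: 19 each from A, B, D, E = 19*4 = 76 chips; eligible A, B, D, E
Layer 43-88: 46 each from A, B, E = 46*3 = 138 chips; eligible A, B, E
Layer 89-172: 84 each from B, E = 84*2 = 168 chips; eligible B, E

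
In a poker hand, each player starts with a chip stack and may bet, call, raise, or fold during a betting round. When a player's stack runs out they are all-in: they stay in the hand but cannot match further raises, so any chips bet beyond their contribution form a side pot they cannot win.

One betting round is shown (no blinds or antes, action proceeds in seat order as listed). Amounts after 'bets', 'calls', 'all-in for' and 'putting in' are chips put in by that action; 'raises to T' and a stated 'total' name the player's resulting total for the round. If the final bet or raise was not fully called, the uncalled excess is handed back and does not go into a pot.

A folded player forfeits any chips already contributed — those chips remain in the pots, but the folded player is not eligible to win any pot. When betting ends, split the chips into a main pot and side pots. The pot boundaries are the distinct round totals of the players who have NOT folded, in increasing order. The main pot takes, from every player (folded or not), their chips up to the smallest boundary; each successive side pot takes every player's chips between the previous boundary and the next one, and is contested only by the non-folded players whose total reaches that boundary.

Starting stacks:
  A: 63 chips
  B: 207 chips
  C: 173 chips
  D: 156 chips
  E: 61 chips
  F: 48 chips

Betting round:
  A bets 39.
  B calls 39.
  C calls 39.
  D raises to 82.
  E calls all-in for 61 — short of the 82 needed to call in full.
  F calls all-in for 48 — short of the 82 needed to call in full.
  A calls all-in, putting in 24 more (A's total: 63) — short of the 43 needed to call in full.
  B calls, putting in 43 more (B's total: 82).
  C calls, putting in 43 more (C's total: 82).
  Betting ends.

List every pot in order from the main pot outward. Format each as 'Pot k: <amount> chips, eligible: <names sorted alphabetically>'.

Contributions: A=63, B=82, C=82, D=82, E=61, F=48
Pot levels (distinct totals of non-folded players): 48, 61, 63, 82
Layer 1-48: 48 each from A, B, C, D, E, F = 48*6 = 288 chips; eligible A, B, C, D, E, F
Layer 49-61: 13 each from A, B, C, D, E = 13*5 = 65 chips; eligible A, B, C, D, E
Layer 62-63: 2 each from A, B, C, D = 2*4 = 8 chips; eligible A, B, C, D
Layer 64-82: 19 each from B, C, D = 19*3 = 57 chips; eligible B, C, D

Pot 1: 288 chips, eligible: A, B, C, D, E, F
Pot 2: 65 chips, eligible: A, B, C, D, E
Pot 3: 8 chips, eligible: A, B, C, D
Pot 4: 57 chips, eligible: B, C, D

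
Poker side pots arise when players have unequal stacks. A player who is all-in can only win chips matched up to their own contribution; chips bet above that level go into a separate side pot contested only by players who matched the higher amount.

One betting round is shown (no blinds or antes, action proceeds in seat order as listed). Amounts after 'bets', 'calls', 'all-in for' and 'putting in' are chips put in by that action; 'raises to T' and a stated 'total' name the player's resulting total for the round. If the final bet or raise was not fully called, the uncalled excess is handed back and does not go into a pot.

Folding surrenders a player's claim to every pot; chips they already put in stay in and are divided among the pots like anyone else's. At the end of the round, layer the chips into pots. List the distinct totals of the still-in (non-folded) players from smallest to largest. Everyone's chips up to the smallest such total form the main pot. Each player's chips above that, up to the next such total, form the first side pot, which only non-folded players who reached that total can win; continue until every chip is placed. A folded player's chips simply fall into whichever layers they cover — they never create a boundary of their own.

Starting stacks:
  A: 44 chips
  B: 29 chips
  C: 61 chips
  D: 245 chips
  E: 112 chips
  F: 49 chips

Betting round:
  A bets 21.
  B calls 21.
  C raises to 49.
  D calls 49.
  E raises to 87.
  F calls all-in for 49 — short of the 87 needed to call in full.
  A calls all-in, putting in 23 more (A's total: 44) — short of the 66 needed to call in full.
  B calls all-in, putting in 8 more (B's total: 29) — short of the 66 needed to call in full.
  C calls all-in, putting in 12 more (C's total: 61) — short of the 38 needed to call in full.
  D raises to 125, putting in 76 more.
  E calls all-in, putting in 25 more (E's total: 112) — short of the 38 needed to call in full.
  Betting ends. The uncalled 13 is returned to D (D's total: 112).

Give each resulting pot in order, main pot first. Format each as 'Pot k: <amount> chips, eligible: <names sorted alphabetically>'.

Pot 1: 174 chips, eligible: A, B, C, D, E, F
Pot 2: 75 chips, eligible: A, C, D, E, F
Pot 3: 20 chips, eligible: C, D, E, F
Pot 4: 36 chips, eligible: C, D, E
Pot 5: 102 chips, eligible: D, E

Derivation:
Contributions (after 13 returned to D): A=44, B=29, C=61, D=112, E=112, F=49
Pot levels (distinct totals of non-folded players): 29, 44, 49, 61, 112
Layer 1-29: 29 each from A, B, C, D, E, F = 29*6 = 174 chips; eligible A, B, C, D, E, F
Layer 30-44: 15 each from A, C, D, E, F = 15*5 = 75 chips; eligible A, C, D, E, F
Layer 45-49: 5 each from C, D, E, F = 5*4 = 20 chips; eligible C, D, E, F
Layer 50-61: 12 each from C, D, E = 12*3 = 36 chips; eligible C, D, E
Layer 62-112: 51 each from D, E = 51*2 = 102 chips; eligible D, E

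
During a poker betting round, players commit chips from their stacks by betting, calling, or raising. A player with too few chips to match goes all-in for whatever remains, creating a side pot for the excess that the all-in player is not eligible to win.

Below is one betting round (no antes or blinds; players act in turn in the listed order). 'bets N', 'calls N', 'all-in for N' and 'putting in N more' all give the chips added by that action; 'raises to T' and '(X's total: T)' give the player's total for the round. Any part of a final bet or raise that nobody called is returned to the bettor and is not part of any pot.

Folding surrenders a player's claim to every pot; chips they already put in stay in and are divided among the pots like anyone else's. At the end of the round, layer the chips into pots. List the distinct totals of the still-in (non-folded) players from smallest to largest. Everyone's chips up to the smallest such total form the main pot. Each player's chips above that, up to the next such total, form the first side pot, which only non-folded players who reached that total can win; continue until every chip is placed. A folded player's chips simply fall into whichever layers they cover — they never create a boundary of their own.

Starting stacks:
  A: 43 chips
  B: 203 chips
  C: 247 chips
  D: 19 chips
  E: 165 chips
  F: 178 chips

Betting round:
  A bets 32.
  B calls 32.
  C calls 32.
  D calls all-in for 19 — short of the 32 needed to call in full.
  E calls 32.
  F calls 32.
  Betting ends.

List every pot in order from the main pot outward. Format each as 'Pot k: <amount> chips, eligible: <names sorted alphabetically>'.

Contributions: A=32, B=32, C=32, D=19, E=32, F=32
Pot levels (distinct totals of non-folded players): 19, 32
Layer 1-19: 19 each from A, B, C, D, E, F = 19*6 = 114 chips; eligible A, B, C, D, E, F
Layer 20-32: 13 each from A, B, C, E, F = 13*5 = 65 chips; eligible A, B, C, E, F

Pot 1: 114 chips, eligible: A, B, C, D, E, F
Pot 2: 65 chips, eligible: A, B, C, E, F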